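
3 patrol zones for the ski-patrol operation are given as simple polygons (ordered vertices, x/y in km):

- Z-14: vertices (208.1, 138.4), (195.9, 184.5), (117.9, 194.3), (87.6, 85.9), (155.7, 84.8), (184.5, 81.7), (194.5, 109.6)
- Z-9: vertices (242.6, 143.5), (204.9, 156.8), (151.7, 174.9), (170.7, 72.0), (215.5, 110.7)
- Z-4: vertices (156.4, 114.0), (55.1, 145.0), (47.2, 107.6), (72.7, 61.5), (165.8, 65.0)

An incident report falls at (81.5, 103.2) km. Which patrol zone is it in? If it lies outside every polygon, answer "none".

Cast a ray rightward from (81.5, 103.2). For each polygon, the edges (by vertex number in listed order) whose endpoints lie on opposite sides of y = 103.2, where each meets that height, and whether that is right or left of the point:
Z-14: 3–4 at x≈92.44 (right), 6–7 at x≈192.21 (right) → 2 crossings.
Z-9: 3–4 at x≈164.94 (right), 4–5 at x≈206.82 (right) → 2 crossings.
Z-4: 3–4 at x≈49.63 (left), 5–1 at x≈158.47 (right) → 1 crossing.
Only Z-4 has an odd count, so the point is inside Z-4.

Z-4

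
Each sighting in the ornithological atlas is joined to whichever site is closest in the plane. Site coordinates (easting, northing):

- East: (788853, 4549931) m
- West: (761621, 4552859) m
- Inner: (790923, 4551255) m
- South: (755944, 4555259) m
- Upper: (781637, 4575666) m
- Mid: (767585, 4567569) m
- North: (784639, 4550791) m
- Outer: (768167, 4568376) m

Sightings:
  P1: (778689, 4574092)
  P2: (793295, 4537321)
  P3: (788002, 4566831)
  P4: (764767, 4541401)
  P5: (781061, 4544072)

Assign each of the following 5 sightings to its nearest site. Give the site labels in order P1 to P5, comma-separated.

Upper, East, Upper, West, North

P1 → Upper (d²=11168180.00)
P2 → East (d²=178743464.00)
P3 → Upper (d²=118570450.00)
P4 → West (d²=141183080.00)
P5 → North (d²=57947045.00)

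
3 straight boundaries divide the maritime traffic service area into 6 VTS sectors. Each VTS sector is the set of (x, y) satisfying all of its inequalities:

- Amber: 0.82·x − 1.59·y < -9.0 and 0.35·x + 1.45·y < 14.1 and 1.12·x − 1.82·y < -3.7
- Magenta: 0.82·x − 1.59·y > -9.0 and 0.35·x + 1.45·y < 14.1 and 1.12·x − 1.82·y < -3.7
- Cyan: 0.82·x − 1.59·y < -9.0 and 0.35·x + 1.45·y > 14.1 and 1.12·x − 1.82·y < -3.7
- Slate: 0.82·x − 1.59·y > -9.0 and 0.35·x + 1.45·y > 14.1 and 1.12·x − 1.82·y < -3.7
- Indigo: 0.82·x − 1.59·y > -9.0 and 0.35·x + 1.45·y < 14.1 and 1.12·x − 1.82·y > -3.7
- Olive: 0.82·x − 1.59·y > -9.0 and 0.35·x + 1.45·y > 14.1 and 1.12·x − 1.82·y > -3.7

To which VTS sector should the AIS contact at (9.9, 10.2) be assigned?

0.82·9.9 − 1.59·10.2 = -8.100, which is > -9.0
0.35·9.9 + 1.45·10.2 = 18.255, which is > 14.1
1.12·9.9 − 1.82·10.2 = -7.476, which is < -3.7
This sign pattern matches Slate.

Slate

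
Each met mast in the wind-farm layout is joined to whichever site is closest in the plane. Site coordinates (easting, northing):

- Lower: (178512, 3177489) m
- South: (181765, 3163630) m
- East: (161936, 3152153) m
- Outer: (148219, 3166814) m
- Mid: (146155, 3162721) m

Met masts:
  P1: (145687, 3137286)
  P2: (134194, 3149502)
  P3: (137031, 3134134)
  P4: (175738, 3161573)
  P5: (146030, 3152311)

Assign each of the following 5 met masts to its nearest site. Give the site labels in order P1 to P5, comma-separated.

East, Mid, Mid, South, Mid

P1 → East (d²=485057690.00)
P2 → Mid (d²=317807482.00)
P3 → Mid (d²=900463945.00)
P4 → South (d²=40555978.00)
P5 → Mid (d²=108383725.00)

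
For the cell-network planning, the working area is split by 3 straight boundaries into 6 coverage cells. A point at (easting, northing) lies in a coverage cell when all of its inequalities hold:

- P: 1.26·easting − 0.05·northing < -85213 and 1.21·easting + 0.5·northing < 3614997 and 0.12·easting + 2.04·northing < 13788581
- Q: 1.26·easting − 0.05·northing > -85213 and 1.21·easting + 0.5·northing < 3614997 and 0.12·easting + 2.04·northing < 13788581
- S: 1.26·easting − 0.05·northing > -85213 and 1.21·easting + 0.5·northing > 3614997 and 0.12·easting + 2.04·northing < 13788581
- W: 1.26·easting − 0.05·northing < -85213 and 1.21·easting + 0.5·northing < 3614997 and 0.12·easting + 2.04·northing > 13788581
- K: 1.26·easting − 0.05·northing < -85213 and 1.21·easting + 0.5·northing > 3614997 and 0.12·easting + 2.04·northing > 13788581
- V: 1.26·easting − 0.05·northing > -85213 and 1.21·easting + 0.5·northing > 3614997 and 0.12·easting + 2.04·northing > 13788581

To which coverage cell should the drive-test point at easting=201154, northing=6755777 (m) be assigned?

1.26·201154 − 0.05·6755777 = -84334.810, which is > -85213
1.21·201154 + 0.5·6755777 = 3621284.840, which is > 3614997
0.12·201154 + 2.04·6755777 = 13805923.560, which is > 13788581
This sign pattern matches V.

V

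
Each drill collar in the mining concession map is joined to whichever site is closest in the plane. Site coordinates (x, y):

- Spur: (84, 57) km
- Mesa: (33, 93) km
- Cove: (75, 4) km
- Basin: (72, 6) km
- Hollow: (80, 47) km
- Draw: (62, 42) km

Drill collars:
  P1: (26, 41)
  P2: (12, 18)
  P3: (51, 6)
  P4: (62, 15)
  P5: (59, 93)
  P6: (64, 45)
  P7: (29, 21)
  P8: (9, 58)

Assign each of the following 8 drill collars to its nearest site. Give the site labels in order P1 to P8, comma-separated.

P1 → Draw (d²=1297.00)
P2 → Draw (d²=3076.00)
P3 → Basin (d²=441.00)
P4 → Basin (d²=181.00)
P5 → Mesa (d²=676.00)
P6 → Draw (d²=13.00)
P7 → Draw (d²=1530.00)
P8 → Mesa (d²=1801.00)

Draw, Draw, Basin, Basin, Mesa, Draw, Draw, Mesa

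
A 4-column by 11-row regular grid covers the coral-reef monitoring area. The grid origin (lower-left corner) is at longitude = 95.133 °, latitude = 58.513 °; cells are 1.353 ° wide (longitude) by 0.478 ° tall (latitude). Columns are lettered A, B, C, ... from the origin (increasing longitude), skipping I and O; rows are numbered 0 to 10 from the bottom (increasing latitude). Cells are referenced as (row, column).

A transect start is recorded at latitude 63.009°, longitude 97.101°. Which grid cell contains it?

Column index: ⌊(97.101 − 95.133) / 1.353⌋ = ⌊1.455⌋ = 1 → column B
Row offset from origin: ⌊(63.009 − 58.513) / 0.478⌋ = ⌊9.406⌋ = 9 → row 9

(9, B)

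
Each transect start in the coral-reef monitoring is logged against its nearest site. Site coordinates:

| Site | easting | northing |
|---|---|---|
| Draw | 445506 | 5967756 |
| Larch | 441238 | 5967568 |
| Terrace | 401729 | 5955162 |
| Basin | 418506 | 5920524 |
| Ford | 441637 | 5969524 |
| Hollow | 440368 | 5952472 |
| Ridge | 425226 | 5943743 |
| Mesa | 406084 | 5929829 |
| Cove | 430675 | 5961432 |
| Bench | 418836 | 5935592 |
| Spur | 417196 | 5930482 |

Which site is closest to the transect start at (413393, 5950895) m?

Squared distances to each site:
Draw: 1315538090.000; Larch: 1053332954.000; Terrace: 154256185.000; Basin: 948540410.000; Ford: 1144763177.000; Hollow: 730137554.000; Ridge: 191170993.000; Mesa: 497197837.000; Cove: 409695893.000; Bench: 263808058.000; Spur: 431153378.000.
Minimum at Terrace.

Terrace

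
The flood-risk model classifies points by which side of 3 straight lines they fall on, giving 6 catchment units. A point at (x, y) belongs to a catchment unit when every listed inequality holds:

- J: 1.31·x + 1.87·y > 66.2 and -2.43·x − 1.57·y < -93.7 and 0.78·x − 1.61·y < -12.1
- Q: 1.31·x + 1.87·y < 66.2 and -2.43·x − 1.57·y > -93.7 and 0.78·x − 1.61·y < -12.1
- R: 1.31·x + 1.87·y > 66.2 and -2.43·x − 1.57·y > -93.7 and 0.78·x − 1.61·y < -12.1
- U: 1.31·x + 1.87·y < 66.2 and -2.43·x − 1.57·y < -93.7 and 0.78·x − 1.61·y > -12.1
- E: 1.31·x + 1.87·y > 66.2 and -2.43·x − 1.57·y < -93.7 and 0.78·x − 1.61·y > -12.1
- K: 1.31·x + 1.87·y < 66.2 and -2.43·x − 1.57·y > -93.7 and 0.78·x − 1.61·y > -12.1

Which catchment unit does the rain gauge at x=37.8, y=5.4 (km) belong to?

1.31·37.8 + 1.87·5.4 = 59.616, which is < 66.2
-2.43·37.8 − 1.57·5.4 = -100.332, which is < -93.7
0.78·37.8 − 1.61·5.4 = 20.790, which is > -12.1
This sign pattern matches U.

U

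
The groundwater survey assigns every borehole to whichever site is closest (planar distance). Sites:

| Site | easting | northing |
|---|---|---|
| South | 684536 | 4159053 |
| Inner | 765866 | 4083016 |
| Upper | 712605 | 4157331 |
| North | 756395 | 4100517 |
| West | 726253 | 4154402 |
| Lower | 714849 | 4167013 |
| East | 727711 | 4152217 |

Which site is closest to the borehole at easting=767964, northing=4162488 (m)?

East

Squared distances to each site:
South: 6972030409.000; Inner: 6320200388.000; Upper: 3091213530.000; North: 3974246602.000; West: 1805190917.000; Lower: 2841678850.000; East: 1725797450.000.
Minimum at East.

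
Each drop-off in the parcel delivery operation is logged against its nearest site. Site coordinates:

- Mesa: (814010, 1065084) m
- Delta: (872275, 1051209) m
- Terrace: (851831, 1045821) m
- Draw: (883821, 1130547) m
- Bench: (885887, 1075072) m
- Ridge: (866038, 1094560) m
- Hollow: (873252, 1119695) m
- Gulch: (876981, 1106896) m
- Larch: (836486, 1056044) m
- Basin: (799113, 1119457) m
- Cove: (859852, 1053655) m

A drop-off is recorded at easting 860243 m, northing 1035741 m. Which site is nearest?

Terrace

Squared distances to each site:
Mesa: 2998501938.000; Delta: 384028048.000; Terrace: 172368144.000; Draw: 9544099720.000; Bench: 2204542297.000; Ridge: 3493256786.000; Hollow: 7217508197.000; Gulch: 5343194669.000; Larch: 976606858.000; Basin: 10745245556.000; Cove: 321064277.000.
Minimum at Terrace.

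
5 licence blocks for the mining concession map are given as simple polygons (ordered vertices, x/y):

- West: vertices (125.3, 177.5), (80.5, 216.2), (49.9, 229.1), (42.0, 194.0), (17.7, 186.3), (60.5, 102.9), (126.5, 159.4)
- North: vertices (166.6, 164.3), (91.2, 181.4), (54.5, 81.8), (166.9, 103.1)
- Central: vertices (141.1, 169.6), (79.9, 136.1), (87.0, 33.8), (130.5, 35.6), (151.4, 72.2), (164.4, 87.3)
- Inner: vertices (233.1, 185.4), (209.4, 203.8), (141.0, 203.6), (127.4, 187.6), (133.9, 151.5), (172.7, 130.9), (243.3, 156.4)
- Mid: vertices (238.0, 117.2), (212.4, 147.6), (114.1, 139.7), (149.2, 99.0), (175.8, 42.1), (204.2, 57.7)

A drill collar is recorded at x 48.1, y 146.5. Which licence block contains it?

West

Cast a ray rightward from (48.1, 146.5). For each polygon, the edges (by vertex number in listed order) whose endpoints lie on opposite sides of y = 146.5, where each meets that height, and whether that is right or left of the point:
West: 5–6 at x≈38.12 (left), 6–7 at x≈111.43 (right) → 1 crossing.
North: 2–3 at x≈78.34 (right), 4–1 at x≈166.69 (right) → 2 crossings.
Central: 1–2 at x≈98.90 (right), 6–1 at x≈147.64 (right) → 2 crossings.
Inner: 5–6 at x≈143.32 (right), 6–7 at x≈215.89 (right) → 2 crossings.
Mid: 1–2 at x≈213.33 (right), 2–3 at x≈198.71 (right) → 2 crossings.
Only West has an odd count, so the point is inside West.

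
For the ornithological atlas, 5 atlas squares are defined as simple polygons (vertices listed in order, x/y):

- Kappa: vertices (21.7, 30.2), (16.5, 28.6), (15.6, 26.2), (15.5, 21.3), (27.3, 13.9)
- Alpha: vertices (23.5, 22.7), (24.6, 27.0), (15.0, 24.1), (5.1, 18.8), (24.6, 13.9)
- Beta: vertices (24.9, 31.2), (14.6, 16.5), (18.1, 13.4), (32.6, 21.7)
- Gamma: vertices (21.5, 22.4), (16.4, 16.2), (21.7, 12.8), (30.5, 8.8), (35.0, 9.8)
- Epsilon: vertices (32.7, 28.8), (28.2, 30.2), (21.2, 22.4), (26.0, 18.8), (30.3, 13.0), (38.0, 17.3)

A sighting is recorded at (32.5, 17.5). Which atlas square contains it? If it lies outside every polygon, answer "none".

Epsilon

Cast a ray rightward from (32.5, 17.5). For each polygon, the edges (by vertex number in listed order) whose endpoints lie on opposite sides of y = 17.5, where each meets that height, and whether that is right or left of the point:
Kappa: 4–5 at x≈21.56 (left), 5–1 at x≈26.06 (left) → 0 crossings.
Alpha: 4–5 at x≈10.27 (left), 5–1 at x≈24.15 (left) → 0 crossings.
Beta: 1–2 at x≈15.30 (left), 3–4 at x≈25.26 (left) → 0 crossings.
Gamma: 1–2 at x≈17.47 (left), 5–1 at x≈26.75 (left) → 0 crossings.
Epsilon: 4–5 at x≈26.96 (left), 6–1 at x≈37.91 (right) → 1 crossing.
Only Epsilon has an odd count, so the point is inside Epsilon.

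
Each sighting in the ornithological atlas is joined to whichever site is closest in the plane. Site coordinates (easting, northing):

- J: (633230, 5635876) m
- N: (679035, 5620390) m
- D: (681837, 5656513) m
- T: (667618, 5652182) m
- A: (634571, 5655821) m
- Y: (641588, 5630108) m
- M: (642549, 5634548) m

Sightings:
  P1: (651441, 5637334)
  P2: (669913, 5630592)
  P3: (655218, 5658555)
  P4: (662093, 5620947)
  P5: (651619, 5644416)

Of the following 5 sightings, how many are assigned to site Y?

0

P1 → M
P2 → N
P3 → T
P4 → N
P5 → M
0 of the 5 go to Y.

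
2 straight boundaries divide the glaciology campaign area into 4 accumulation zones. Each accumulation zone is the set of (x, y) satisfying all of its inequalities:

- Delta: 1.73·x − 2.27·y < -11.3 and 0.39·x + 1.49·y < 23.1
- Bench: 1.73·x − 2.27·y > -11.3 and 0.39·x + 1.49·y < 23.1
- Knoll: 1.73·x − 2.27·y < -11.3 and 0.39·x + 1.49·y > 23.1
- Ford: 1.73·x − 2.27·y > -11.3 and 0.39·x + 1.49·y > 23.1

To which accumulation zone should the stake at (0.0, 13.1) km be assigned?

Delta

1.73·0.0 − 2.27·13.1 = -29.737, which is < -11.3
0.39·0.0 + 1.49·13.1 = 19.519, which is < 23.1
This sign pattern matches Delta.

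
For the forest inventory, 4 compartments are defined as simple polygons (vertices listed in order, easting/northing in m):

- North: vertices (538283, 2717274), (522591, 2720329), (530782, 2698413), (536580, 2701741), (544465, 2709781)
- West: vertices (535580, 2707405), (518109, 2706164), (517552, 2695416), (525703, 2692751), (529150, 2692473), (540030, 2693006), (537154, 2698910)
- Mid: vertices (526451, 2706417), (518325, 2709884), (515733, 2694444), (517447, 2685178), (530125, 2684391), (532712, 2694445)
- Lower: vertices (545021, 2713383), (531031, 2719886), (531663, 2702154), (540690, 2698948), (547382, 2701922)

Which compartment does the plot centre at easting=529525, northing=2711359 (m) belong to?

North

Cast a ray rightward from (529525, 2711359). For each polygon, the edges (by vertex number in listed order) whose endpoints lie on opposite sides of northing = 2711359, where each meets that height, and whether that is right or left of the point:
North: 2–3 at easting≈525943.5 (left), 5–1 at easting≈543163.1 (right) → 1 crossing.
West: no edge straddles that height → 0 crossings.
Mid: no edge straddles that height → 0 crossings.
Lower: 2–3 at easting≈531334.9 (right), 5–1 at easting≈545438.0 (right) → 2 crossings.
Only North has an odd count, so the point is inside North.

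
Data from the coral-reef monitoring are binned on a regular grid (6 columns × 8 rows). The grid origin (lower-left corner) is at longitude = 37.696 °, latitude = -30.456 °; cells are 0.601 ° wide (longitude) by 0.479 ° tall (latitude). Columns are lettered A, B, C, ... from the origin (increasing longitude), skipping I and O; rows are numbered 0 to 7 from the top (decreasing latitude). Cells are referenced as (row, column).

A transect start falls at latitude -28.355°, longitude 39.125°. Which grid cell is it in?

(3, C)

Column index: ⌊(39.125 − 37.696) / 0.601⌋ = ⌊2.378⌋ = 2 → column C
Row offset from origin: ⌊(-28.355 − -30.456) / 0.479⌋ = ⌊4.386⌋ = 4 → row 3 (counted from top)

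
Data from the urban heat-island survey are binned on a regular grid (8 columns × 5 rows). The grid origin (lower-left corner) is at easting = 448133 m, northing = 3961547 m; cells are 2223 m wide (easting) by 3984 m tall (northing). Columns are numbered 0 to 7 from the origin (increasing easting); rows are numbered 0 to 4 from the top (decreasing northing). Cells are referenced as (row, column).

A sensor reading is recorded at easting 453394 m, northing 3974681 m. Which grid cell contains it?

Column index: ⌊(453394 − 448133) / 2223⌋ = ⌊2.367⌋ = 2
Row offset from origin: ⌊(3974681 − 3961547) / 3984⌋ = ⌊3.297⌋ = 3 → row 1 (counted from top)

(1, 2)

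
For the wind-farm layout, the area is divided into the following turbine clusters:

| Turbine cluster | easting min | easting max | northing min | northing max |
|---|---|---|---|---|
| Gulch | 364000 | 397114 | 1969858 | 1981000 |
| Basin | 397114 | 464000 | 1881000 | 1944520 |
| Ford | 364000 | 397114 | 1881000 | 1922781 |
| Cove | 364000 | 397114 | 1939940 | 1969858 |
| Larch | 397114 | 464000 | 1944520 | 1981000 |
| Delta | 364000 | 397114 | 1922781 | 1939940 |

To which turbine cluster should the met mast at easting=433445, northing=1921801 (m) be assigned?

Basin

The point has easting = 433445 and northing = 1921801.
Only Basin satisfies 397114 ≤ easting ≤ 464000 and 1881000 ≤ northing ≤ 1944520.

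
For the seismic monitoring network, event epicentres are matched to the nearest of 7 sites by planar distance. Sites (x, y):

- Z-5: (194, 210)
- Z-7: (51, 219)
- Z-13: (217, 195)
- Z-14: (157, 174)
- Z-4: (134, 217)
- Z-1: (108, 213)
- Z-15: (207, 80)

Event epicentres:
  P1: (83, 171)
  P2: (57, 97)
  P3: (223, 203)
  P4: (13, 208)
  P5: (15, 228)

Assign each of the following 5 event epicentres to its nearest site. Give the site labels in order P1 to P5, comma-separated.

P1 → Z-1 (d²=2389.00)
P2 → Z-7 (d²=14920.00)
P3 → Z-13 (d²=100.00)
P4 → Z-7 (d²=1565.00)
P5 → Z-7 (d²=1377.00)

Z-1, Z-7, Z-13, Z-7, Z-7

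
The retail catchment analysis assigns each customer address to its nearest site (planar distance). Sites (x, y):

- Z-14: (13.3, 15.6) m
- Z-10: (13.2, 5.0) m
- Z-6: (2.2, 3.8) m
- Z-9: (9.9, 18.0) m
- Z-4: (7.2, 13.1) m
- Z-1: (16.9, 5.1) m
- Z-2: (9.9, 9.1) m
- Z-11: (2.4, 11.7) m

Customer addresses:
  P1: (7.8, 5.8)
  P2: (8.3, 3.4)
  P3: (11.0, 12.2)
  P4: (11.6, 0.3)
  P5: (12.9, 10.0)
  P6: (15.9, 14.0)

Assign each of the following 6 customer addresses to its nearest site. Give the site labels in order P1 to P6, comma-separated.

Z-2, Z-10, Z-2, Z-10, Z-2, Z-14

P1 → Z-2 (d²=15.30)
P2 → Z-10 (d²=26.57)
P3 → Z-2 (d²=10.82)
P4 → Z-10 (d²=24.65)
P5 → Z-2 (d²=9.81)
P6 → Z-14 (d²=9.32)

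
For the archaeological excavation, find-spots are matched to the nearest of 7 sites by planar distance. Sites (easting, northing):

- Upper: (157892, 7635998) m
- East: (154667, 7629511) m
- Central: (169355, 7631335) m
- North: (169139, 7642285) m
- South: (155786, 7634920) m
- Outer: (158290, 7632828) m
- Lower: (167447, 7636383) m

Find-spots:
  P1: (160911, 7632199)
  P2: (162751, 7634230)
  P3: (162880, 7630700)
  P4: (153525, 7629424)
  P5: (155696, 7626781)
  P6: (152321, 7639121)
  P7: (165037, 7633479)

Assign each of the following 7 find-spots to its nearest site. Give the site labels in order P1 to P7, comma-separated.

Outer, Outer, Outer, East, East, South, Lower

P1 → Outer (d²=7265282.00)
P2 → Outer (d²=21866125.00)
P3 → Outer (d²=25596484.00)
P4 → East (d²=1311733.00)
P5 → East (d²=8511741.00)
P6 → South (d²=29654626.00)
P7 → Lower (d²=14241316.00)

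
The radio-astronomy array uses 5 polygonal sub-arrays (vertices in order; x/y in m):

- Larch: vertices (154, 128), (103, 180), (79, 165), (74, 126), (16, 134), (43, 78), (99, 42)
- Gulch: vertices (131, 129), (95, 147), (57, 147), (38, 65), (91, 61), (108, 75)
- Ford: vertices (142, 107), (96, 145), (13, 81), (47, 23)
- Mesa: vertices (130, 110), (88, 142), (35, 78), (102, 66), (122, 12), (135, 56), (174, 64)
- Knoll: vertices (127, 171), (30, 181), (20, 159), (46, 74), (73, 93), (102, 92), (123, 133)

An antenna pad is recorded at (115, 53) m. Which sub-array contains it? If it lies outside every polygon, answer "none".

Cast a ray rightward from (115, 53). For each polygon, the edges (by vertex number in listed order) whose endpoints lie on opposite sides of y = 53, where each meets that height, and whether that is right or left of the point:
Larch: 6–7 at x≈81.9 (left), 7–1 at x≈106.0 (left) → 0 crossings.
Gulch: no edge straddles that height → 0 crossings.
Ford: 3–4 at x≈29.4 (left), 4–1 at x≈80.9 (left) → 0 crossings.
Mesa: 4–5 at x≈106.8 (left), 5–6 at x≈134.1 (right) → 1 crossing.
Knoll: no edge straddles that height → 0 crossings.
Only Mesa has an odd count, so the point is inside Mesa.

Mesa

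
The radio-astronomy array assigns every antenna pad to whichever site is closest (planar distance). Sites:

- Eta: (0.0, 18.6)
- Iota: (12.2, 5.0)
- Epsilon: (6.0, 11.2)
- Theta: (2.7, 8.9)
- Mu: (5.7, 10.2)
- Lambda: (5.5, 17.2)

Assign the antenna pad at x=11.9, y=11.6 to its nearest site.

Epsilon

Squared distances to each site:
Eta: 190.610; Iota: 43.650; Epsilon: 34.970; Theta: 91.930; Mu: 40.400; Lambda: 72.320.
Minimum at Epsilon.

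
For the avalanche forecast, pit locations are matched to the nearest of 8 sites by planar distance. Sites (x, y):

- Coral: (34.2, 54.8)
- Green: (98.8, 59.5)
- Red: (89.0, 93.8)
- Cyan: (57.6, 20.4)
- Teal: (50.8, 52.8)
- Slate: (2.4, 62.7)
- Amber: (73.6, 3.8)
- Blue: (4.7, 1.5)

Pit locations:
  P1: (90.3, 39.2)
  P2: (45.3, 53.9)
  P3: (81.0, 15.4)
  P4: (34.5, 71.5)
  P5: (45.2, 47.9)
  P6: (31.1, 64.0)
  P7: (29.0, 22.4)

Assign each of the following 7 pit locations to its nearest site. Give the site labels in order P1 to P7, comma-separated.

P1 → Green (d²=484.34)
P2 → Teal (d²=31.46)
P3 → Amber (d²=189.32)
P4 → Coral (d²=278.98)
P5 → Teal (d²=55.37)
P6 → Coral (d²=94.25)
P7 → Cyan (d²=821.96)

Green, Teal, Amber, Coral, Teal, Coral, Cyan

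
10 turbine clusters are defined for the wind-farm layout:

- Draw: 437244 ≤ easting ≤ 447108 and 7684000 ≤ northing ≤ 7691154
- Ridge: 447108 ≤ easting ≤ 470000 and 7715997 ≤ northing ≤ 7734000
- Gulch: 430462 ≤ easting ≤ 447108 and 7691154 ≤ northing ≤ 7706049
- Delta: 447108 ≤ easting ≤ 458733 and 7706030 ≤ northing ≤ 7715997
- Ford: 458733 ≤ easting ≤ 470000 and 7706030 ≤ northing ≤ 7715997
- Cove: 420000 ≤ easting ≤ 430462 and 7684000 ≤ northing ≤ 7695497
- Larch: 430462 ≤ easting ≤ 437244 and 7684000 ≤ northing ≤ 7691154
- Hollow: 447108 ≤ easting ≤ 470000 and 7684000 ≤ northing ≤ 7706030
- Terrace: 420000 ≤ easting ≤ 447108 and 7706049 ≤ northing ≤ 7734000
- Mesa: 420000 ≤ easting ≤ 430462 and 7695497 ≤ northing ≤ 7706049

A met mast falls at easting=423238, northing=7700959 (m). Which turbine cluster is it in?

The point has easting = 423238 and northing = 7700959.
Only Mesa satisfies 420000 ≤ easting ≤ 430462 and 7695497 ≤ northing ≤ 7706049.

Mesa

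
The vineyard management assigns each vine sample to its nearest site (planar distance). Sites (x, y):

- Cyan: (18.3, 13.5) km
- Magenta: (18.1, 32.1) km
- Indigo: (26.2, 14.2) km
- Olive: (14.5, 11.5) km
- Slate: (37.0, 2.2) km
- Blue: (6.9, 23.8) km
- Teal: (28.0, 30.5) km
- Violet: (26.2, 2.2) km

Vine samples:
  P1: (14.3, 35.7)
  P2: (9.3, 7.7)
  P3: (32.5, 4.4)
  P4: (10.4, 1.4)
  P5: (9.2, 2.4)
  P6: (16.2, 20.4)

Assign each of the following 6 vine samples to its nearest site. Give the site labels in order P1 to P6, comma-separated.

P1 → Magenta (d²=27.40)
P2 → Olive (d²=41.48)
P3 → Slate (d²=25.09)
P4 → Olive (d²=118.82)
P5 → Olive (d²=110.90)
P6 → Cyan (d²=52.02)

Magenta, Olive, Slate, Olive, Olive, Cyan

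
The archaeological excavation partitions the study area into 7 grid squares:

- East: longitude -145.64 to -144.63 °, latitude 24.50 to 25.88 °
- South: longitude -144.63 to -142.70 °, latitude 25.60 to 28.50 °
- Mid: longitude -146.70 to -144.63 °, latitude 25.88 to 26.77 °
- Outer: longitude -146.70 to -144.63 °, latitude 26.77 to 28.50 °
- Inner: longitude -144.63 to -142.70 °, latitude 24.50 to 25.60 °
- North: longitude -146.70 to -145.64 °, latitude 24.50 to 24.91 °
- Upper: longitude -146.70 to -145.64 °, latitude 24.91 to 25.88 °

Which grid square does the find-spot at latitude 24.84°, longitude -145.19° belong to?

East

The point has longitude = -145.19 and latitude = 24.84.
Only East satisfies -145.64 ≤ longitude ≤ -144.63 and 24.50 ≤ latitude ≤ 25.88.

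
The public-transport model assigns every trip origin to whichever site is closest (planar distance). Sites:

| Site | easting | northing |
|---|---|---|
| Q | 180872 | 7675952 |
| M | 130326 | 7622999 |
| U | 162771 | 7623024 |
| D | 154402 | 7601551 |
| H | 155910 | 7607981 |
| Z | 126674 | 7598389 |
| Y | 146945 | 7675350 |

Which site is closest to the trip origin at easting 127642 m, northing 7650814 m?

Squared distances to each site:
Q: 3465351944.000; M: 780878081.000; U: 2006330741.000; D: 3142940769.000; H: 2633745713.000; Z: 2749317649.000; Y: 974621105.000.
Minimum at M.

M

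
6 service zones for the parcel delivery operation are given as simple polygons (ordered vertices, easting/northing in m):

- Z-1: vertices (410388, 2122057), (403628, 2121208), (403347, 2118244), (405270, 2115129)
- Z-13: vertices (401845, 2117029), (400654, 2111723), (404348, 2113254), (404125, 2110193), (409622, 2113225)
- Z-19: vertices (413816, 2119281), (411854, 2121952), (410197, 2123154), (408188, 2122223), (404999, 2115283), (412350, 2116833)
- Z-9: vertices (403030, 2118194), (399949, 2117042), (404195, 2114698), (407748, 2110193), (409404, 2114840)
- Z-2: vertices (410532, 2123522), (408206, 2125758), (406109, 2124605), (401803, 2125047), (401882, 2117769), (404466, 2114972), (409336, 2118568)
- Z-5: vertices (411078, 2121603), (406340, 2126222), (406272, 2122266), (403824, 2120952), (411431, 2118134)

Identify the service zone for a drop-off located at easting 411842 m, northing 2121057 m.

Cast a ray rightward from (411842, 2121057). For each polygon, the edges (by vertex number in listed order) whose endpoints lie on opposite sides of northing = 2121057, where each meets that height, and whether that is right or left of the point:
Z-1: 2–3 at easting≈403613.7 (left), 4–1 at easting≈409649.3 (left) → 0 crossings.
Z-13: no edge straddles that height → 0 crossings.
Z-19: 1–2 at easting≈412511.4 (right), 4–5 at easting≈407652.2 (left) → 1 crossing.
Z-9: no edge straddles that height → 0 crossings.
Z-2: 4–5 at easting≈401846.3 (left), 7–1 at easting≈409936.9 (left) → 0 crossings.
Z-5: 3–4 at easting≈404019.6 (left), 5–1 at easting≈411133.6 (left) → 0 crossings.
Only Z-19 has an odd count, so the point is inside Z-19.

Z-19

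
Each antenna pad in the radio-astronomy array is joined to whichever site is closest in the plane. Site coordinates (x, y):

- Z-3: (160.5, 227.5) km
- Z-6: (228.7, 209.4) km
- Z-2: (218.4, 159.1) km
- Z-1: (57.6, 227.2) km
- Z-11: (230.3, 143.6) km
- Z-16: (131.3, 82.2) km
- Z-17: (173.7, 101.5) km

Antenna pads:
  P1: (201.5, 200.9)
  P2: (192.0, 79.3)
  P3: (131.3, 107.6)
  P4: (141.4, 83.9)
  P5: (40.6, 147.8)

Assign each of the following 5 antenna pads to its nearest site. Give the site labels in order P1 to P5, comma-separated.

P1 → Z-6 (d²=812.09)
P2 → Z-17 (d²=827.73)
P3 → Z-16 (d²=645.16)
P4 → Z-16 (d²=104.90)
P5 → Z-1 (d²=6593.36)

Z-6, Z-17, Z-16, Z-16, Z-1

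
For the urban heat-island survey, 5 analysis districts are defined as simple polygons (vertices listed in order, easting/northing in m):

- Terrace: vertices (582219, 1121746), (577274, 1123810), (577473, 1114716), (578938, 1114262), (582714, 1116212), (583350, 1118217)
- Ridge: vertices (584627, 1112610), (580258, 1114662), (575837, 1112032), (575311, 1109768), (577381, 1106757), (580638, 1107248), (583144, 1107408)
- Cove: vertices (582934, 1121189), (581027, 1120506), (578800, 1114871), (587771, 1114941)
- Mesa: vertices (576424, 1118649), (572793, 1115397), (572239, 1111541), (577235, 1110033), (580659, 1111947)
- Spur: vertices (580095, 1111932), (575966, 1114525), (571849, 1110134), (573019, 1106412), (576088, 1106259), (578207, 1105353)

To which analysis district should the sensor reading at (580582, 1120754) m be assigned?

Cast a ray rightward from (580582, 1120754). For each polygon, the edges (by vertex number in listed order) whose endpoints lie on opposite sides of northing = 1120754, where each meets that height, and whether that is right or left of the point:
Terrace: 2–3 at easting≈577340.9 (left), 6–1 at easting≈582536.9 (right) → 1 crossing.
Ridge: no edge straddles that height → 0 crossings.
Cove: 1–2 at easting≈581719.4 (right), 4–1 at easting≈583270.8 (right) → 2 crossings.
Mesa: no edge straddles that height → 0 crossings.
Spur: no edge straddles that height → 0 crossings.
Only Terrace has an odd count, so the point is inside Terrace.

Terrace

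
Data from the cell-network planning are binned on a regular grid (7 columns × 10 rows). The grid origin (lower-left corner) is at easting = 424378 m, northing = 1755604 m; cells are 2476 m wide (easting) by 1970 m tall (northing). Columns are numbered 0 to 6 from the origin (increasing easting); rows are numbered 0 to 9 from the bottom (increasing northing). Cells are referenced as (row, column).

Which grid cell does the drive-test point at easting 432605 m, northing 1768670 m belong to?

Column index: ⌊(432605 − 424378) / 2476⌋ = ⌊3.323⌋ = 3
Row offset from origin: ⌊(1768670 − 1755604) / 1970⌋ = ⌊6.632⌋ = 6 → row 6

(6, 3)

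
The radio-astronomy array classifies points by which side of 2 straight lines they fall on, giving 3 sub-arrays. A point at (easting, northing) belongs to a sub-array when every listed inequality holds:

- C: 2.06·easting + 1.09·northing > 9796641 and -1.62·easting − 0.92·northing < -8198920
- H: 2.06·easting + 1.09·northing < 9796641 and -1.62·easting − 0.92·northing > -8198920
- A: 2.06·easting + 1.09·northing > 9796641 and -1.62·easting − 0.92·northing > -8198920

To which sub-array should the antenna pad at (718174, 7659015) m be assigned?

2.06·718174 + 1.09·7659015 = 9827764.790, which is > 9796641
-1.62·718174 − 0.92·7659015 = -8209735.680, which is < -8198920
This sign pattern matches C.

C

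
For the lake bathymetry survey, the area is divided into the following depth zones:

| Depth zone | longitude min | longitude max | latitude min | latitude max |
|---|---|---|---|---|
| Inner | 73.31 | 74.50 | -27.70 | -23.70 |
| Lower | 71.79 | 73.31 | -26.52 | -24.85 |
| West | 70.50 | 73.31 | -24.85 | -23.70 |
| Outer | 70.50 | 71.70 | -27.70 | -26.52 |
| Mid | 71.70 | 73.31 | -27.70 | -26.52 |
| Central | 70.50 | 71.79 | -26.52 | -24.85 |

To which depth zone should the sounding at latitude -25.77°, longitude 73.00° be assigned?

Lower

The point has longitude = 73.00 and latitude = -25.77.
Only Lower satisfies 71.79 ≤ longitude ≤ 73.31 and -26.52 ≤ latitude ≤ -24.85.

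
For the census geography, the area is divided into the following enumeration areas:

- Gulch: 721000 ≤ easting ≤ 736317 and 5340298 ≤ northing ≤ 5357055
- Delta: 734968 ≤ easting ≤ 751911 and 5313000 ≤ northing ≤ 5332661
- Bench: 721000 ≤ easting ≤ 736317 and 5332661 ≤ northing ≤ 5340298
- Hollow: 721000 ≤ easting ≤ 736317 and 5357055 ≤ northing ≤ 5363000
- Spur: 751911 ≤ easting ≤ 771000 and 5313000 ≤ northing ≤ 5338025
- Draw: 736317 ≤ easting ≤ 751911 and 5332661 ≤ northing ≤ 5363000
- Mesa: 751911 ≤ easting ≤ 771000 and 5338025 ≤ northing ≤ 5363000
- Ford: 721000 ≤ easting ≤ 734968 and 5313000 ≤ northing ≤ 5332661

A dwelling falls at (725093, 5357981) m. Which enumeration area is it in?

Hollow

The point has easting = 725093 and northing = 5357981.
Only Hollow satisfies 721000 ≤ easting ≤ 736317 and 5357055 ≤ northing ≤ 5363000.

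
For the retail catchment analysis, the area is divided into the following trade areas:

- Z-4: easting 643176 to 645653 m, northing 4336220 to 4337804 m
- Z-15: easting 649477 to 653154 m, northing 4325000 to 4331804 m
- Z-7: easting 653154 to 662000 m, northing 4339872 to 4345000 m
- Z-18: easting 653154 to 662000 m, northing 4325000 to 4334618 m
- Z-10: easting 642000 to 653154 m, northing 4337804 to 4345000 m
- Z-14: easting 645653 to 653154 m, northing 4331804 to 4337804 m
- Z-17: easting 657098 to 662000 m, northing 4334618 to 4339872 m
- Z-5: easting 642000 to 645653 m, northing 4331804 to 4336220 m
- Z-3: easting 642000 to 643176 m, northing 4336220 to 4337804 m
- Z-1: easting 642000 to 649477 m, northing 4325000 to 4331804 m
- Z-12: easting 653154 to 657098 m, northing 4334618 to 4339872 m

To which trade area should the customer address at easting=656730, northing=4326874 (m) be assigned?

Z-18

The point has easting = 656730 and northing = 4326874.
Only Z-18 satisfies 653154 ≤ easting ≤ 662000 and 4325000 ≤ northing ≤ 4334618.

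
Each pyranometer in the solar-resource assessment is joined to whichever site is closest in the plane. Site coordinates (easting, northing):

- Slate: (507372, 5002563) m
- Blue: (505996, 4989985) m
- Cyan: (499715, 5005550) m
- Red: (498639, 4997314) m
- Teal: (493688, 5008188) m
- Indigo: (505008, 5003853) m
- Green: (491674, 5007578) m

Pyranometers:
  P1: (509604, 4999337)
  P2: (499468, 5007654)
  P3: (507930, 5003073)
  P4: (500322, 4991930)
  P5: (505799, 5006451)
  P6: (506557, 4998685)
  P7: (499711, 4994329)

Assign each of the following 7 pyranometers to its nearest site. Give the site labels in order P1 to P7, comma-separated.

Slate, Cyan, Slate, Red, Indigo, Slate, Red

P1 → Slate (d²=15388900.00)
P2 → Cyan (d²=4487825.00)
P3 → Slate (d²=571464.00)
P4 → Red (d²=31819945.00)
P5 → Indigo (d²=7375285.00)
P6 → Slate (d²=15703109.00)
P7 → Red (d²=10059409.00)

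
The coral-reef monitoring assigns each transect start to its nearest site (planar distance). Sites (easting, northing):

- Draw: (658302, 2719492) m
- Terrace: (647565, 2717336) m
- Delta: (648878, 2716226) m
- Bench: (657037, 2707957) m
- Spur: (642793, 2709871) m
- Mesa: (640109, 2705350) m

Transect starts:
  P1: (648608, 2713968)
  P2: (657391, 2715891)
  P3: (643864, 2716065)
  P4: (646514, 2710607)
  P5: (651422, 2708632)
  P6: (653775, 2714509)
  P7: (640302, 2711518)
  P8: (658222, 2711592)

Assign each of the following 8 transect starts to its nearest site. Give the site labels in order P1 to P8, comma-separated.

P1 → Delta (d²=5171464.00)
P2 → Draw (d²=13797122.00)
P3 → Terrace (d²=15312842.00)
P4 → Spur (d²=14387537.00)
P5 → Bench (d²=31983850.00)
P6 → Delta (d²=26928698.00)
P7 → Spur (d²=8917690.00)
P8 → Bench (d²=14617450.00)

Delta, Draw, Terrace, Spur, Bench, Delta, Spur, Bench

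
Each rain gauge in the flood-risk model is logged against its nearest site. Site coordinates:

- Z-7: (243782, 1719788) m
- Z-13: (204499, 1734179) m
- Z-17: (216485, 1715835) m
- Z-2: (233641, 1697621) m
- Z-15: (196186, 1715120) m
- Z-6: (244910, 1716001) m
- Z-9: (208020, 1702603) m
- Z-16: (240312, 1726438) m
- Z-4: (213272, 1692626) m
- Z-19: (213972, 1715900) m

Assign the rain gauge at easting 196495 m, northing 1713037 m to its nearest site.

Squared distances to each site:
Z-7: 2281636370.000; Z-13: 511048180.000; Z-17: 407428904.000; Z-2: 1617478372.000; Z-15: 4434370.000; Z-6: 2352797521.000; Z-9: 241693981.000; Z-16: 2099516290.000; Z-4: 698076650.000; Z-19: 313642298.000.
Minimum at Z-15.

Z-15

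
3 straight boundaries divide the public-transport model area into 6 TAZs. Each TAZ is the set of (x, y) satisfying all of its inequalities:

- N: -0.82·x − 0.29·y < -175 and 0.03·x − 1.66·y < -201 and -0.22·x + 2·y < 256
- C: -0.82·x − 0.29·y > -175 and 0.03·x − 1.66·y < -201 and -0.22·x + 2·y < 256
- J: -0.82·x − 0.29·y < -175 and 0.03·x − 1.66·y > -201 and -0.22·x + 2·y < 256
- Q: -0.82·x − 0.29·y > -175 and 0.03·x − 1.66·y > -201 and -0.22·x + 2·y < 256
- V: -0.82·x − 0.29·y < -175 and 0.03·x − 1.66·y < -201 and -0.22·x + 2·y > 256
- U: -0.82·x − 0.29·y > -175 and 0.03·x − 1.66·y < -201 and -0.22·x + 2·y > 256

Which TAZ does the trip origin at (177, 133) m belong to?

-0.82·177 − 0.29·133 = -183.710, which is < -175
0.03·177 − 1.66·133 = -215.470, which is < -201
-0.22·177 + 2·133 = 227.060, which is < 256
This sign pattern matches N.

N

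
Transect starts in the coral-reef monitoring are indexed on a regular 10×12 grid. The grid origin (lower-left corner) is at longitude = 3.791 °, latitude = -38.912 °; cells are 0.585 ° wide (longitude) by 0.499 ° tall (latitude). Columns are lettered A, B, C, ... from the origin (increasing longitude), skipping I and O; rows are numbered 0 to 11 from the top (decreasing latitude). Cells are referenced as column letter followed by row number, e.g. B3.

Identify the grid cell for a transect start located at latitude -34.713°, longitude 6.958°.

F3

Column index: ⌊(6.958 − 3.791) / 0.585⌋ = ⌊5.414⌋ = 5 → column F
Row offset from origin: ⌊(-34.713 − -38.912) / 0.499⌋ = ⌊8.415⌋ = 8 → row 3 (counted from top)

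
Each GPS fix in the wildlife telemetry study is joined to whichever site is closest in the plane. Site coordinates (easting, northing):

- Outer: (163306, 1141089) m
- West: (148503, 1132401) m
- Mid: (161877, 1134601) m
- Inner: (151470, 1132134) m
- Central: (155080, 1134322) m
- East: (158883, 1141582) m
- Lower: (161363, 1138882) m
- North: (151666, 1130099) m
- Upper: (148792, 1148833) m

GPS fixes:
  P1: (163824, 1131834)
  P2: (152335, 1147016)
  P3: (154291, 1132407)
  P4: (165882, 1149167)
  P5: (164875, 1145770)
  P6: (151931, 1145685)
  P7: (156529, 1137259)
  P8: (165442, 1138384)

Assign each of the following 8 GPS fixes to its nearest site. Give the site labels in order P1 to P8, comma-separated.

Mid, Upper, Central, Outer, Outer, Upper, Central, Outer

P1 → Mid (d²=11447098.00)
P2 → Upper (d²=15854338.00)
P3 → Central (d²=4289746.00)
P4 → Outer (d²=71889860.00)
P5 → Outer (d²=24373522.00)
P6 → Upper (d²=19763225.00)
P7 → Central (d²=10725570.00)
P8 → Outer (d²=11879521.00)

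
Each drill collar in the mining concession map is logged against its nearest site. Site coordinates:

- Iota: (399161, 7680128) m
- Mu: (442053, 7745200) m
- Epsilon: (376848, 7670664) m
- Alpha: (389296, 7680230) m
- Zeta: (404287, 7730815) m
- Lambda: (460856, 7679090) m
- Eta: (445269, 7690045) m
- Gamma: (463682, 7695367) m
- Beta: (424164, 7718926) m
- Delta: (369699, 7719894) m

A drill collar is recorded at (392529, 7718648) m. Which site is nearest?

Squared distances to each site:
Iota: 1527773824.000; Mu: 3157635280.000; Epsilon: 2548358017.000; Alpha: 1486395013.000; Zeta: 286286453.000; Lambda: 6233414293.000; Eta: 3599639209.000; Gamma: 5604754370.000; Beta: 1000850509.000; Delta: 522761416.000.
Minimum at Zeta.

Zeta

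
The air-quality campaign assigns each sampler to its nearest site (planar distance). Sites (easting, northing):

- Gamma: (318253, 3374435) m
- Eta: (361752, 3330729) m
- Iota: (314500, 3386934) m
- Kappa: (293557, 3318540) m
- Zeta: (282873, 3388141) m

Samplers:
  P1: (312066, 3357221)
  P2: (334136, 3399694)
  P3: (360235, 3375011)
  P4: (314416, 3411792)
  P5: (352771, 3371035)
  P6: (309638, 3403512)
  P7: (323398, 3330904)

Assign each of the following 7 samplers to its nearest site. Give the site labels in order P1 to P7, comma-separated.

P1 → Gamma (d²=334600765.00)
P2 → Iota (d²=548390096.00)
P3 → Gamma (d²=1762820100.00)
P4 → Iota (d²=617927220.00)
P5 → Gamma (d²=1203052324.00)
P6 → Iota (d²=298469128.00)
P7 → Kappa (d²=1043353777.00)

Gamma, Iota, Gamma, Iota, Gamma, Iota, Kappa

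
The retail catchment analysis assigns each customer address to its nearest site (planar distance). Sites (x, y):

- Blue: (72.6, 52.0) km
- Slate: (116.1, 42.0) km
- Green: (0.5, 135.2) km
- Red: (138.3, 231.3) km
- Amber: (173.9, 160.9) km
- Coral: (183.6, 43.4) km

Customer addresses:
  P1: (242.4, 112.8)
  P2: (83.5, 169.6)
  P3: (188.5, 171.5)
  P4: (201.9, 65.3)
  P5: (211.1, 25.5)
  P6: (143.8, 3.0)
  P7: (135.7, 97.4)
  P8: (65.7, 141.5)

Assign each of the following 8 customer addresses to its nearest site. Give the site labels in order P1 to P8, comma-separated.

P1 → Amber (d²=7005.86)
P2 → Red (d²=6809.93)
P3 → Amber (d²=325.52)
P4 → Coral (d²=814.50)
P5 → Coral (d²=1076.66)
P6 → Slate (d²=2288.29)
P7 → Slate (d²=3453.32)
P8 → Green (d²=4290.73)

Amber, Red, Amber, Coral, Coral, Slate, Slate, Green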